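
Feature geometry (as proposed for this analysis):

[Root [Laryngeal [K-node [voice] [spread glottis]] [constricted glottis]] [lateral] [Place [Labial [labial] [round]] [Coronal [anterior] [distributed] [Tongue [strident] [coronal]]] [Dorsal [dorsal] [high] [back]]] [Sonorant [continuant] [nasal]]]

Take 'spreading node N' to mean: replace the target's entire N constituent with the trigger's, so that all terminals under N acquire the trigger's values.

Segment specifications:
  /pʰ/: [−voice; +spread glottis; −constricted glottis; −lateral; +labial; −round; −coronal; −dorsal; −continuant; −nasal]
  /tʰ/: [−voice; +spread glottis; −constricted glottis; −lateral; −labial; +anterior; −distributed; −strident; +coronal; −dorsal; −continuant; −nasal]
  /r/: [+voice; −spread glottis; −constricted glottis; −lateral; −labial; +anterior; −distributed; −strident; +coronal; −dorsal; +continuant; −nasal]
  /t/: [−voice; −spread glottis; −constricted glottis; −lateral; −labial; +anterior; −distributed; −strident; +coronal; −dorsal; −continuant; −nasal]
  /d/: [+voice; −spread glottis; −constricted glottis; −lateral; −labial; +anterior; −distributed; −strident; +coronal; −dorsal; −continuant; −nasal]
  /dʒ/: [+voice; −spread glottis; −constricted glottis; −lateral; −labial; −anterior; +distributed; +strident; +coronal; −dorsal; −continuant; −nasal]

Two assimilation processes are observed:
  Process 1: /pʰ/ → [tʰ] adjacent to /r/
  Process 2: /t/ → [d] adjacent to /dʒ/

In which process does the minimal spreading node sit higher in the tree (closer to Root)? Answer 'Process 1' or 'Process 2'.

Process 1

Process 1: the features that change are [labial], [round], [coronal], [anterior], [distributed], [strident]; the minimal node is Place (depth 1).
Process 2: the feature that changes is [voice]; the minimal node is [voice] (depth 3).
Place is closer to Root than [voice], so Process 1 spreads the higher node.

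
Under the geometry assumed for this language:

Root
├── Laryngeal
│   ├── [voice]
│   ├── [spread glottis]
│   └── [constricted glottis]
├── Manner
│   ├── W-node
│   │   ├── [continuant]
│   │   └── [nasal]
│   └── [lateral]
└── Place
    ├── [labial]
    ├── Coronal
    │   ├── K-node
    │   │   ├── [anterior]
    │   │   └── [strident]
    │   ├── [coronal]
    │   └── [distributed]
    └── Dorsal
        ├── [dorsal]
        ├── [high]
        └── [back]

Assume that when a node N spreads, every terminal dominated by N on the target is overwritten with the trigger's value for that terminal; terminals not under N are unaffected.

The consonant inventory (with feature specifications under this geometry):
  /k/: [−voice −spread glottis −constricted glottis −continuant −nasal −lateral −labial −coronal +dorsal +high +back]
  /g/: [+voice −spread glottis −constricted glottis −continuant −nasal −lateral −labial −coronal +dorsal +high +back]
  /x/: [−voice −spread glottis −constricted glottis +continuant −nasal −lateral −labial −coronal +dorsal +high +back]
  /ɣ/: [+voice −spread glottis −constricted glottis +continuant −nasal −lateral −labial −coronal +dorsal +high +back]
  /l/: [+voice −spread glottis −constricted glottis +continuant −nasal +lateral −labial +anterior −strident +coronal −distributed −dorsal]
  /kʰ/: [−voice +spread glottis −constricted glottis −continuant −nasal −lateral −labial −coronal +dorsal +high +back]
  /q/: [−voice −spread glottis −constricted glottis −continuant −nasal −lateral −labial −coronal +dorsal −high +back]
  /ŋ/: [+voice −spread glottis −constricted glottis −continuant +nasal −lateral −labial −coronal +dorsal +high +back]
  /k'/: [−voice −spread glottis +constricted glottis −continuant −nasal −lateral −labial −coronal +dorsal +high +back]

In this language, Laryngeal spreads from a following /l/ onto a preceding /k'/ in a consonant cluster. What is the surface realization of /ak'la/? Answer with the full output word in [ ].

The Laryngeal node dominates the terminals [voice], [spread glottis], [constricted glottis].
After delinking /k'/'s Laryngeal and linking /l/'s, the affected terminals become [+voice], [−spread glottis], [−constricted glottis]; [continuant], [nasal], [lateral], … (outside Laryngeal) are retained from /k'/.
Among the inventory, only /g/ has exactly this specification, giving the surface form [agla].

[agla]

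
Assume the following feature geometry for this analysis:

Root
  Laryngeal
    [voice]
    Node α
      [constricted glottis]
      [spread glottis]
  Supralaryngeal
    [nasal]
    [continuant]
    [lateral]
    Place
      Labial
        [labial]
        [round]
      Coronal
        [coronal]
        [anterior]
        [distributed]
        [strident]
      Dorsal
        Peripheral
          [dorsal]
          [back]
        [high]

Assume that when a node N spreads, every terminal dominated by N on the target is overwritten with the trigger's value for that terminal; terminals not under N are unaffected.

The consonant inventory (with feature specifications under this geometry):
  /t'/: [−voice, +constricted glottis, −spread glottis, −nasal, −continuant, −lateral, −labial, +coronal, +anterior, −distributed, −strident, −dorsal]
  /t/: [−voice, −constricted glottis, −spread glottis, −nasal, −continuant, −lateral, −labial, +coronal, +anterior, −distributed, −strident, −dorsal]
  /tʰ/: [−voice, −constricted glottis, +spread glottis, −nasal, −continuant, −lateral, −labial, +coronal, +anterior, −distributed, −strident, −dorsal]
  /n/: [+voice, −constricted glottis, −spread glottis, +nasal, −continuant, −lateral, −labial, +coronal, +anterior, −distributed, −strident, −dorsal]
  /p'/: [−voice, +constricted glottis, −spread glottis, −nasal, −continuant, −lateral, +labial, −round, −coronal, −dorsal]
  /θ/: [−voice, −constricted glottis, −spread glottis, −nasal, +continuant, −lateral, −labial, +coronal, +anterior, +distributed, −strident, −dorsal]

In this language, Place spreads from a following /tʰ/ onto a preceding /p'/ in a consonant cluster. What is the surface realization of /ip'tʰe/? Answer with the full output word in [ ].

[it'tʰe]

Place immediately or transitively dominates [labial], [round], [coronal], [anterior], [distributed], [strident], [dorsal], [back], [high].
The target acquires /tʰ/'s values for everything under Place — [−labial], [+coronal], [+anterior], [−distributed], [−strident], [−dorsal] — while keeping its own [voice], [constricted glottis], [spread glottis], ….
This feature bundle is that of [t'], so /ip'tʰe/ surfaces as [it'tʰe].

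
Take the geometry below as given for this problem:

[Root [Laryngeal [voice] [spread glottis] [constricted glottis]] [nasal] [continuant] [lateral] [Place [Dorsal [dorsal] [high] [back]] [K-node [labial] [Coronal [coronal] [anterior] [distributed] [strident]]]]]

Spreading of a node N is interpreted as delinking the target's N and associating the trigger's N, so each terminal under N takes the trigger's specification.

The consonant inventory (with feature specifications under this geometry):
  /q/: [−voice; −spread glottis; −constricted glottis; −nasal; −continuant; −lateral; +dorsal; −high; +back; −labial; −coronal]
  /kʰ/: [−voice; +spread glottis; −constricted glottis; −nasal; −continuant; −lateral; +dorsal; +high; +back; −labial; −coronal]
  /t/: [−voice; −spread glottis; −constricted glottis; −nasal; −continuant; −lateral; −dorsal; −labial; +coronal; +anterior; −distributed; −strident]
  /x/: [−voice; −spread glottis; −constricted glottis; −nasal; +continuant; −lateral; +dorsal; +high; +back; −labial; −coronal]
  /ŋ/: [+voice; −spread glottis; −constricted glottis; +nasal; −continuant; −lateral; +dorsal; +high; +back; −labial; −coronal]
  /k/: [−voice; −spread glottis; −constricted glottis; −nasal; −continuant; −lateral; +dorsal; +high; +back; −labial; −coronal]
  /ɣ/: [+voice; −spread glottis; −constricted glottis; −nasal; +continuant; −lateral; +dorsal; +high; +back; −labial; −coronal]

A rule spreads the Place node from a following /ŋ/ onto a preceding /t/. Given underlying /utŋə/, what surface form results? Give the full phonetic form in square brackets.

[ukŋə]

Place immediately or transitively dominates [dorsal], [high], [back], [labial], [coronal], [anterior], [distributed], [strident].
Spreading Place from /ŋ/ onto /t/ replaces those values with /ŋ/'s: [+dorsal], [+high], [+back], [−labial], [−coronal]. Features outside Place ([voice], [spread glottis], [constricted glottis], …) stay as in /t/.
The resulting bundle matches /k/ in the inventory; substituting it for /t/ gives [ukŋə].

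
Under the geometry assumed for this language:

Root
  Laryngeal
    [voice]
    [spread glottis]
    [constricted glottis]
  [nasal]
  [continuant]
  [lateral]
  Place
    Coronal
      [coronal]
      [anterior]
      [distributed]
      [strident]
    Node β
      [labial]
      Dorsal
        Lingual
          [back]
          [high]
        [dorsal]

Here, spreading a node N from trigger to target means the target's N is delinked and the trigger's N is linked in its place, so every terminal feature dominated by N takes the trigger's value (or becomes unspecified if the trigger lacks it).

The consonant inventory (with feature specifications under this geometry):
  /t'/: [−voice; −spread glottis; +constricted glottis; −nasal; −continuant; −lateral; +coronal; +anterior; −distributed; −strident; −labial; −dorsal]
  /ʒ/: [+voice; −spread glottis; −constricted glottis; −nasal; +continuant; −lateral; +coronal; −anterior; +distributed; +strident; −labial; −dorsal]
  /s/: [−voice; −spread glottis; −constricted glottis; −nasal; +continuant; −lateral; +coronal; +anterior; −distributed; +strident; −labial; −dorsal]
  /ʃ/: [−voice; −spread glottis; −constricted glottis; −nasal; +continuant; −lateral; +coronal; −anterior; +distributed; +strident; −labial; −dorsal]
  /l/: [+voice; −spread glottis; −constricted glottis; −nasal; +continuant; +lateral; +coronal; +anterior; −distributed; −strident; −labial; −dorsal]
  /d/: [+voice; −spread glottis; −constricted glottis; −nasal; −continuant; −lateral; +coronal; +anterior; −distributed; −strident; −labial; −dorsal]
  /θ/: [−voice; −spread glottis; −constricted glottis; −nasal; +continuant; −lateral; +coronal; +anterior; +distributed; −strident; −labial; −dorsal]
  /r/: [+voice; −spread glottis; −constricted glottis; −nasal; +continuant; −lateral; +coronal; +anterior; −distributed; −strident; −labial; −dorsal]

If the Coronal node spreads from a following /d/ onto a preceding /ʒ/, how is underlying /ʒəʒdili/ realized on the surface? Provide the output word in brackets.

[ʒərdili]

Terminals under Coronal in this geometry: [coronal], [anterior], [distributed], [strident].
After delinking /ʒ/'s Coronal and linking /d/'s, the affected terminals become [+coronal], [+anterior], [−distributed], [−strident]; [voice], [spread glottis], [constricted glottis], … (outside Coronal) are retained from /ʒ/.
Among the inventory, only /r/ has exactly this specification, giving the surface form [ʒərdili].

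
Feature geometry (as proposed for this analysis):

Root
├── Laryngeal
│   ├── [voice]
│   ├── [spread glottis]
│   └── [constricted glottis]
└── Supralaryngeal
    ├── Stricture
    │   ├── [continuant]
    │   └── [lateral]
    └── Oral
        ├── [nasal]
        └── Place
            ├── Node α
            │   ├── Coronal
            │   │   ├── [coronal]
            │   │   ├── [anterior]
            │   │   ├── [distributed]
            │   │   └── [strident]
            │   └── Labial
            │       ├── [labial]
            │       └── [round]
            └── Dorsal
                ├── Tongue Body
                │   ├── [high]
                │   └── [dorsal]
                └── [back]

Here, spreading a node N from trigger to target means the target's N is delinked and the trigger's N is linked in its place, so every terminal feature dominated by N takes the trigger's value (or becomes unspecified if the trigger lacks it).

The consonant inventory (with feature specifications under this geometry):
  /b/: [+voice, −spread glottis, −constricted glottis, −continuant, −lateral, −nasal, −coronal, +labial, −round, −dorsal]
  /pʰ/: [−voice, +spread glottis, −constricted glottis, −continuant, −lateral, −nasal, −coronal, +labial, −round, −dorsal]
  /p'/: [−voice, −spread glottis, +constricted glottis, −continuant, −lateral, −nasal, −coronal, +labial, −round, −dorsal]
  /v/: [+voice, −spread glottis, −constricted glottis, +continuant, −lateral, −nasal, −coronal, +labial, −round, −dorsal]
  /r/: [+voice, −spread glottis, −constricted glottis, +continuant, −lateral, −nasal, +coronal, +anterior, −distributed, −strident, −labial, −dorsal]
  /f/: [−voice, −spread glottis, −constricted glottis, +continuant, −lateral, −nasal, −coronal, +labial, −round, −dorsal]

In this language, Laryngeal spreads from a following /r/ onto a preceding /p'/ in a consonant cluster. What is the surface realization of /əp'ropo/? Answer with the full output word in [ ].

[əbropo]

Terminals under Laryngeal in this geometry: [voice], [spread glottis], [constricted glottis].
After delinking /p'/'s Laryngeal and linking /r/'s, the affected terminals become [+voice], [−spread glottis], [−constricted glottis]; [continuant], [lateral], [nasal], … (outside Laryngeal) are retained from /p'/.
The resulting bundle matches /b/ in the inventory; substituting it for /p'/ gives [əbropo].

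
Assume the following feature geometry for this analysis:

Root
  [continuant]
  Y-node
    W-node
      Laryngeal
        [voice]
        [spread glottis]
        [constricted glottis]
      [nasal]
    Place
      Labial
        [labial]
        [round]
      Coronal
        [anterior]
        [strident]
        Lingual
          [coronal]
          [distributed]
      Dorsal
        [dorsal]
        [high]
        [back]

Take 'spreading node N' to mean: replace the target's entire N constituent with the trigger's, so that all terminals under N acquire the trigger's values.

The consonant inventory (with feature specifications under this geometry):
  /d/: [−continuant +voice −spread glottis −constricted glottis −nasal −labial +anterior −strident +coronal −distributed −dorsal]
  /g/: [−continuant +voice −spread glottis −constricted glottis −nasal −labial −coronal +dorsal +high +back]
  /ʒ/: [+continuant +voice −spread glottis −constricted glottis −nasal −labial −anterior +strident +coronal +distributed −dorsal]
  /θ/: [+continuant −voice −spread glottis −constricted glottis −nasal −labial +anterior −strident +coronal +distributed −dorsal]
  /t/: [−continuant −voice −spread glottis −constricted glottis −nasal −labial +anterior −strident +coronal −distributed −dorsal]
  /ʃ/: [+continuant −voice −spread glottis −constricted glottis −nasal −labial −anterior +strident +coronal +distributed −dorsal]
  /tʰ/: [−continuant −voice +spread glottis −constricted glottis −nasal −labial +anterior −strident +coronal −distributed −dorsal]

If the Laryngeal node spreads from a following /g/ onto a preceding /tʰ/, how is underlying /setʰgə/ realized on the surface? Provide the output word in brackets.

[sedgə]

Terminals under Laryngeal in this geometry: [voice], [spread glottis], [constricted glottis].
After delinking /tʰ/'s Laryngeal and linking /g/'s, the affected terminals become [+voice], [−spread glottis], [−constricted glottis]; [continuant], [nasal], [labial], … (outside Laryngeal) are retained from /tʰ/.
Among the inventory, only /d/ has exactly this specification, giving the surface form [sedgə].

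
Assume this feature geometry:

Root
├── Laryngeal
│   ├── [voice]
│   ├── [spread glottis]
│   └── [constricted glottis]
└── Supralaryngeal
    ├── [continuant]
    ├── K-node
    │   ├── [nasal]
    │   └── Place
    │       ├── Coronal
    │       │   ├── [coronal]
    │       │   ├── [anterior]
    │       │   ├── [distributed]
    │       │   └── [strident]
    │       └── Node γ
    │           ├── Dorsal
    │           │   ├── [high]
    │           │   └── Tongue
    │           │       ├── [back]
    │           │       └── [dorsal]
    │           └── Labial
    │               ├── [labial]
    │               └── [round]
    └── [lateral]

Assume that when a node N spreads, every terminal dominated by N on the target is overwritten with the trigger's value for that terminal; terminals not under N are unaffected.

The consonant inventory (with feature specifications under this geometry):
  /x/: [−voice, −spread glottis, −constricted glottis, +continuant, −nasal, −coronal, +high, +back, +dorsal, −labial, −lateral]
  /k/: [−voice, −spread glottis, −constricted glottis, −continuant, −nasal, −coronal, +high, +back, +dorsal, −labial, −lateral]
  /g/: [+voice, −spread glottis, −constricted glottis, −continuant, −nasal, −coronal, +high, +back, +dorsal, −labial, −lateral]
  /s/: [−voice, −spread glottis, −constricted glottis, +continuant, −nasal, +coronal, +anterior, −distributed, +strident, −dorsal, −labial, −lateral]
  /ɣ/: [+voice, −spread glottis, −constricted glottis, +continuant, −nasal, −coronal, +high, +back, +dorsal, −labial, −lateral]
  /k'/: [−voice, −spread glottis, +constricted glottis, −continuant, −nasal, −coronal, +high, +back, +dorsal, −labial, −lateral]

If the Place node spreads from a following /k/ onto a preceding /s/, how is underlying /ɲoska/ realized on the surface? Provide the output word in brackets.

The Place node dominates the terminals [coronal], [anterior], [distributed], [strident], [high], [back], [dorsal], [labial], [round].
Spreading Place from /k/ onto /s/ replaces those values with /k/'s: [−coronal], [+high], [+back], [+dorsal], [−labial]. Features outside Place ([voice], [spread glottis], [constricted glottis], …) stay as in /s/.
This feature bundle is that of [x], so /ɲoska/ surfaces as [ɲoxka].

[ɲoxka]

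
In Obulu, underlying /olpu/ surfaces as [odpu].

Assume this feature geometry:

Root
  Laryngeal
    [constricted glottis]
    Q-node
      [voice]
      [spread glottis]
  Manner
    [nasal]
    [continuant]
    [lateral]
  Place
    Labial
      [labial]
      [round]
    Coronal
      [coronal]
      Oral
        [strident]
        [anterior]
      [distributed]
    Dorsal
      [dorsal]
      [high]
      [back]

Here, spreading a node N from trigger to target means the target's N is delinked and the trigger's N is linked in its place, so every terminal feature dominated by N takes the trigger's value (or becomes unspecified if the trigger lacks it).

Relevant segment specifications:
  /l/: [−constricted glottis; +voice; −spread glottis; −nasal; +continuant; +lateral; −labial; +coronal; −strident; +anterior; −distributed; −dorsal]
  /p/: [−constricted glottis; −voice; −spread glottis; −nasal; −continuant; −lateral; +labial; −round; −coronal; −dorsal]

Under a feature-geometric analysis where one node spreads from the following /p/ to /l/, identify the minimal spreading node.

Manner

Comparing /l/ with its surface form [d], the features that change are [continuant], [lateral].
Tracing each changed feature up the tree, the paths first meet at Manner; any lower node misses at least one of them.
Delinking /l/'s Manner and associating /p/'s Manner gives precisely the feature bundle of [d].
[voice], [coronal] — on which /p/ differs from /l/ — are unchanged, so Root cannot have spread; the constituent is no larger than Manner.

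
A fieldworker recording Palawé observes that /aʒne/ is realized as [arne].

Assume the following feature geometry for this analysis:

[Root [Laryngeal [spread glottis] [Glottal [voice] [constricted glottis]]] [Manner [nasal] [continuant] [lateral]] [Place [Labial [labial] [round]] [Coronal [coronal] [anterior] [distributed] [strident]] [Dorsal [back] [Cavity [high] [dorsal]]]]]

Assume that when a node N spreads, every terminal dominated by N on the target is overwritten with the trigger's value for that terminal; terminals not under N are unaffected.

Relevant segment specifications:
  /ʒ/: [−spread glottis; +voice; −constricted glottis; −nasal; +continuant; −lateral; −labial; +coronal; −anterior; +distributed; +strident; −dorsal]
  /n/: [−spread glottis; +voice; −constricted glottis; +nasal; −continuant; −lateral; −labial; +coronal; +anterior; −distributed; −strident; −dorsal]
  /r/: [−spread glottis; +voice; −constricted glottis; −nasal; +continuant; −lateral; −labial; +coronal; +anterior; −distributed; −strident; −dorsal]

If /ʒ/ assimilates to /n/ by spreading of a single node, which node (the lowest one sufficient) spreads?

Feature comparison: [anterior], [distributed], [strident] differ between /ʒ/ and [r]; the remaining terminals match.
The smallest constituent containing every changed terminal is Coronal — each of its daughters lacks at least one of the affected features.
If Coronal spreads, every terminal under it takes /n/'s value, producing [r] as observed.
[nasal], [continuant] stay as in /ʒ/ although /n/ differs there, so no node dominating them spread; among the remaining candidates Coronal is the lowest that derives the output.

Coronal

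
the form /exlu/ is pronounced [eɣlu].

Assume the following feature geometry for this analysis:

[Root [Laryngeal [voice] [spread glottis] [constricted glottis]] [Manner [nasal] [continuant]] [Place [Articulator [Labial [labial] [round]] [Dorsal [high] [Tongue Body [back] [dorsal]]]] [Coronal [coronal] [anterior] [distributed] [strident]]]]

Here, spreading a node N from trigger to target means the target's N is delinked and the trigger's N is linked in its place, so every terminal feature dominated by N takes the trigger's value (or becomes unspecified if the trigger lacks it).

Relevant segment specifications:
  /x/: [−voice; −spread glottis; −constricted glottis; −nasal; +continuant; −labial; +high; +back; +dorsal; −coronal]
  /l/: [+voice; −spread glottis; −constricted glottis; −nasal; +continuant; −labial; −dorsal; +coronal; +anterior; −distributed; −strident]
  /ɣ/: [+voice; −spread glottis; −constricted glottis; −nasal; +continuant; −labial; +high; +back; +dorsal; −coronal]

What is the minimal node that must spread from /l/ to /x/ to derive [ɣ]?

The alternation /x/ → [ɣ] changes [voice] and nothing else.
Since just one terminal is affected and it takes /l/'s value, spreading the terminal [voice] alone is sufficient and minimal.
[coronal], [dorsal] stay as in /x/ although /l/ differs there, so no node dominating them spread; among the remaining candidates [voice] is the lowest that derives the output.

[voice]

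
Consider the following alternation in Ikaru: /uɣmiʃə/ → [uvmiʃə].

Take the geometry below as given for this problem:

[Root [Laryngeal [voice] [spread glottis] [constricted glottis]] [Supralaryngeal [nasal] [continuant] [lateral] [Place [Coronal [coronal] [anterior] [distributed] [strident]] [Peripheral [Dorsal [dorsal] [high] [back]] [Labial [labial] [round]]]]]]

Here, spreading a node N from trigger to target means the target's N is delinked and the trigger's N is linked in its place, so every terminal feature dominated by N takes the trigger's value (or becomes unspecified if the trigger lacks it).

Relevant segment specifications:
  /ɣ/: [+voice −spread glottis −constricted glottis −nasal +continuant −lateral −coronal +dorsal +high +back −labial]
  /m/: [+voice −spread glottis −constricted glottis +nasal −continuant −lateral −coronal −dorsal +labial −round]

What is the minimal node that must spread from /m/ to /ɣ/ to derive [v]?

Peripheral

/ɣ/ and [v] differ in [labial], [round], [dorsal], [high], [back]; every other specified feature is identical.
The smallest constituent containing every changed terminal is Peripheral — each of its daughters lacks at least one of the affected features.
If Peripheral spreads, every terminal under it takes /m/'s value, producing [v] as observed.
Features on which the two segments disagree outside Peripheral, such as [nasal], [continuant], are unchanged — nothing dominating them spread, and Peripheral is the minimal sufficient constituent.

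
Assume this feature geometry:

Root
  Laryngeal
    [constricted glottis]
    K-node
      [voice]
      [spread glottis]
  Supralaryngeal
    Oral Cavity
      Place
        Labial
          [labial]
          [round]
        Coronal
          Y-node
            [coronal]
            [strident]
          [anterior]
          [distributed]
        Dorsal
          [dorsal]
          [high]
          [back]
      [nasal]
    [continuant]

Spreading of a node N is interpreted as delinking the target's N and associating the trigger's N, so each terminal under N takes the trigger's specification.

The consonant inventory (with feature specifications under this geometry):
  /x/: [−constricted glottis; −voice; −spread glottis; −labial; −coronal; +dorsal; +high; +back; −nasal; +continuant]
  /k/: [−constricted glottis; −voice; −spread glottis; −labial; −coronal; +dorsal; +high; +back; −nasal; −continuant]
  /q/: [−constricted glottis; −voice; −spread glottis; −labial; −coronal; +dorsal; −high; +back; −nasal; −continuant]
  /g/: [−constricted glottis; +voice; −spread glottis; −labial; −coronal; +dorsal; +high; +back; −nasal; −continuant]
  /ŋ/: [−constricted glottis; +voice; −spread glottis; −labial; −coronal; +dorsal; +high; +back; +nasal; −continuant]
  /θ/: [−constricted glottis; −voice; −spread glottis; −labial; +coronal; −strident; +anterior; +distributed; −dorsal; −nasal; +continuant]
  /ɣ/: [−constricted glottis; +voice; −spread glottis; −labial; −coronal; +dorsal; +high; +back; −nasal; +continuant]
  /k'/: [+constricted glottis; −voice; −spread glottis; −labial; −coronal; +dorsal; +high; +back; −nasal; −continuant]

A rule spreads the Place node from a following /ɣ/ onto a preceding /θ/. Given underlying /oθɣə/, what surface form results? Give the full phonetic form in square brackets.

The Place node dominates the terminals [labial], [round], [coronal], [strident], [anterior], [distributed], [dorsal], [high], [back].
After delinking /θ/'s Place and linking /ɣ/'s, the affected terminals become [−labial], [−coronal], [+dorsal], [+high], [+back]; [constricted glottis], [voice], [spread glottis], … (outside Place) are retained from /θ/.
The resulting bundle matches /x/ in the inventory; substituting it for /θ/ gives [oxɣə].

[oxɣə]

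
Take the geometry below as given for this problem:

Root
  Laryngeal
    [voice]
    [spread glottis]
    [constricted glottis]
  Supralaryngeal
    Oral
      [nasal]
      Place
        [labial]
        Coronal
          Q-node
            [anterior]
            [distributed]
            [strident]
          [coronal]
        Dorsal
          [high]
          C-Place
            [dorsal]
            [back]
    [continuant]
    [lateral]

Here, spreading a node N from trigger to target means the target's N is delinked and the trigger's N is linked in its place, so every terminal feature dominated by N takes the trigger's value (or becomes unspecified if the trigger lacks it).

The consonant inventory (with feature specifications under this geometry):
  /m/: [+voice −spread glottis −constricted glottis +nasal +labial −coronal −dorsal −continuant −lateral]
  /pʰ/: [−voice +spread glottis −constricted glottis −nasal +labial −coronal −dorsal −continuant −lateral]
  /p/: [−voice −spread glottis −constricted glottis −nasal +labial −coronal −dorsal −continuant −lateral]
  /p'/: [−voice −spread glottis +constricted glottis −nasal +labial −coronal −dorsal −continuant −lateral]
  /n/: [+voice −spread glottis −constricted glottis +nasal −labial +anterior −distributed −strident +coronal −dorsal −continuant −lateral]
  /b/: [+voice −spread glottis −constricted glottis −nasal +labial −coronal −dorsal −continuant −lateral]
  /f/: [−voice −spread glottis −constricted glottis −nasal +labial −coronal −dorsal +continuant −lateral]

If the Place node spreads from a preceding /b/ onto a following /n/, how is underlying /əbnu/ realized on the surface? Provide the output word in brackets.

Terminals under Place in this geometry: [labial], [anterior], [distributed], [strident], [coronal], [high], [dorsal], [back].
Spreading Place from /b/ onto /n/ replaces those values with /b/'s: [+labial], [−coronal], [−dorsal]. Features outside Place ([voice], [spread glottis], [constricted glottis], …) stay as in /n/.
The resulting bundle matches /m/ in the inventory; substituting it for /n/ gives [əbmu].

[əbmu]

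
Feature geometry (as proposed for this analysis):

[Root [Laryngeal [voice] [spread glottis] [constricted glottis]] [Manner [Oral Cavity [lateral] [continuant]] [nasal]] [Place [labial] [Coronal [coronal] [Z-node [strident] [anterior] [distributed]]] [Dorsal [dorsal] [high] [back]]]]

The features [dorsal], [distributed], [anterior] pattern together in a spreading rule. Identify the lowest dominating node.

Place

[dorsal] is immediately dominated by Dorsal.
[distributed] is immediately dominated by Z-node.
[anterior] is immediately dominated by Z-node.
These paths first converge at Place; no daughter of Place dominates all 3 features, so Place is the minimal constituent.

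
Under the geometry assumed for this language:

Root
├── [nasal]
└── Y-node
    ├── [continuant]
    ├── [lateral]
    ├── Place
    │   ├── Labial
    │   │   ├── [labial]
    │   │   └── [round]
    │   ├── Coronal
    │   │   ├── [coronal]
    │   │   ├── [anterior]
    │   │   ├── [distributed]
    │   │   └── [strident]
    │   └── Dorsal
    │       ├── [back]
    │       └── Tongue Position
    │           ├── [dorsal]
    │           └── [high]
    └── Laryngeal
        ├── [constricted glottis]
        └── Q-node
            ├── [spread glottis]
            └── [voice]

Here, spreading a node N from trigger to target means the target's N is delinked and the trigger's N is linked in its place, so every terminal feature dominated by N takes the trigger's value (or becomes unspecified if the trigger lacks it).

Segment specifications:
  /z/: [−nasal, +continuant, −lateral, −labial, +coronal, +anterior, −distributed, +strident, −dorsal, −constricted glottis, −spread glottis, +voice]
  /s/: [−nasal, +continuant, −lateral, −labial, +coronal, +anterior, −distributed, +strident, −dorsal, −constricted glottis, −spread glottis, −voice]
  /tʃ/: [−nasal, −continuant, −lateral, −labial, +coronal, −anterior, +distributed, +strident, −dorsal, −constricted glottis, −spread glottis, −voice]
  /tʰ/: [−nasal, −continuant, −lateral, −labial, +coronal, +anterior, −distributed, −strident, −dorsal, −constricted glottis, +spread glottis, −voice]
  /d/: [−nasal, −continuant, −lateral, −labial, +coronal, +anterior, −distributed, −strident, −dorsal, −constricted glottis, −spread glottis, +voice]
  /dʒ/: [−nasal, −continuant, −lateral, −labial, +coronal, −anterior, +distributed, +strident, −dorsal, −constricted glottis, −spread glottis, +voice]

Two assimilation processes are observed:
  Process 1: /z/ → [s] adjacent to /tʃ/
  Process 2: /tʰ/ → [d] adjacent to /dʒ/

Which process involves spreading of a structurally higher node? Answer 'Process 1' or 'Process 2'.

Process 1 alters [voice]; the lowest dominating node is [voice] (depth 4 from Root).
Process 2 alters [voice], [spread glottis]; the lowest common ancestor is Q-node (depth 3 from Root).
Q-node (depth 3) sits above [voice] (depth 4), making Process 2 the one with the higher spreading node.

Process 2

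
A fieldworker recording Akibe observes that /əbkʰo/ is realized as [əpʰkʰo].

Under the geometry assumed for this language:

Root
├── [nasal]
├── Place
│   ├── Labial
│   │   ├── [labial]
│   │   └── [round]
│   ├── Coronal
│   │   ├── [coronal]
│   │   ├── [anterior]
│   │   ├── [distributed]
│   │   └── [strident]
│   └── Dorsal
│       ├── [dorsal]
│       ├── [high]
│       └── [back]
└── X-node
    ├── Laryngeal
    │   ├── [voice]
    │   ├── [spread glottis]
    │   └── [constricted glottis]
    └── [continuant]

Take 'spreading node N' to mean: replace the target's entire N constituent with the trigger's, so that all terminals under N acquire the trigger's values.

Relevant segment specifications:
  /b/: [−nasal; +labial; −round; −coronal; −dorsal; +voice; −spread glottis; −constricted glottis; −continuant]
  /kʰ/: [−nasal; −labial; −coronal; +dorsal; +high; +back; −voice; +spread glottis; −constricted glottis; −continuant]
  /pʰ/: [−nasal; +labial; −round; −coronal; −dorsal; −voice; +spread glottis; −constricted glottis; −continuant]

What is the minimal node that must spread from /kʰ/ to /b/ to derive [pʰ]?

Laryngeal

Feature comparison: [voice], [spread glottis] differ between /b/ and [pʰ]; the remaining terminals match.
These terminals are all dominated by Laryngeal, and no proper subconstituent of Laryngeal covers them all; Laryngeal is their lowest common ancestor.
Spreading Laryngeal from /kʰ/ overwrites each of those terminals with /kʰ/'s values, yielding exactly [pʰ].
Features on which the two segments disagree outside Laryngeal, such as [dorsal], [labial], are unchanged — nothing dominating them spread, and Laryngeal is the minimal sufficient constituent.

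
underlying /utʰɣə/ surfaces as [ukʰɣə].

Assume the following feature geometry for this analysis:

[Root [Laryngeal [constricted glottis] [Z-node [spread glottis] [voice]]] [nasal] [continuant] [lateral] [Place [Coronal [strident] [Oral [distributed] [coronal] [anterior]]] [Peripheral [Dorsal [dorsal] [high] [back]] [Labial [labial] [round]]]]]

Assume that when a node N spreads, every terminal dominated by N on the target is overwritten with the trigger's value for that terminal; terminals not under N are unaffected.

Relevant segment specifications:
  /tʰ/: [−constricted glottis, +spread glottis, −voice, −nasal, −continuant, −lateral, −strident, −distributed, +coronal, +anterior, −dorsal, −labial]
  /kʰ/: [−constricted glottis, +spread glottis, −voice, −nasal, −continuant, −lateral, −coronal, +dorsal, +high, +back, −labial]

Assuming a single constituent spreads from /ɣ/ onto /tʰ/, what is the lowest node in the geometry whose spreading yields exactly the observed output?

The alternation /tʰ/ → [kʰ] changes [coronal], [anterior], [distributed], [strident], [dorsal], [high], [back] and nothing else.
Tracing each changed feature up the tree, the paths first meet at Place; any lower node misses at least one of them.
Delinking /tʰ/'s Place and associating /ɣ/'s Place gives precisely the feature bundle of [kʰ].
[voice], [spread glottis] — on which /ɣ/ differs from /tʰ/ — are unchanged, so Root cannot have spread; the constituent is no larger than Place.

Place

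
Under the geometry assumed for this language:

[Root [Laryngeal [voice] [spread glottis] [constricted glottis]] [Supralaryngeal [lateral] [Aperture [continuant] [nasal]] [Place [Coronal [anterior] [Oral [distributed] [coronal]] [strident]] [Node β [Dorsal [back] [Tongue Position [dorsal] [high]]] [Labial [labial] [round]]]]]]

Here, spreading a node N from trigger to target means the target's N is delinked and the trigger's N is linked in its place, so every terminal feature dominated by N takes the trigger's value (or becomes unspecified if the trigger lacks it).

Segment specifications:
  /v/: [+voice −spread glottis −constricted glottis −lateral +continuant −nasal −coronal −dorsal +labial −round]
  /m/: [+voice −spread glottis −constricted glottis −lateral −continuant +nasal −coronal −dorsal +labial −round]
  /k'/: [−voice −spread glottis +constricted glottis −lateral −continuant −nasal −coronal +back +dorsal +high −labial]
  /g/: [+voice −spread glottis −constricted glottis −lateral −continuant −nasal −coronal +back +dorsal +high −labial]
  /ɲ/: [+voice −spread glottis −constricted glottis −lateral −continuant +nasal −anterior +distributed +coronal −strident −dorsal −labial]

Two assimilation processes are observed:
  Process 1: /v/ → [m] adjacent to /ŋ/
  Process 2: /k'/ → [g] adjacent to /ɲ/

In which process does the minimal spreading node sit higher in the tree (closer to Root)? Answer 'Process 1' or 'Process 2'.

Process 2

In Process 1, [nasal], [continuant] change, so the minimal spreading node is Aperture at depth 2.
In Process 2, [voice], [constricted glottis] change, so the minimal spreading node is Laryngeal at depth 1.
Depth 1 < depth 2; Process 2 involves the structurally higher constituent Laryngeal.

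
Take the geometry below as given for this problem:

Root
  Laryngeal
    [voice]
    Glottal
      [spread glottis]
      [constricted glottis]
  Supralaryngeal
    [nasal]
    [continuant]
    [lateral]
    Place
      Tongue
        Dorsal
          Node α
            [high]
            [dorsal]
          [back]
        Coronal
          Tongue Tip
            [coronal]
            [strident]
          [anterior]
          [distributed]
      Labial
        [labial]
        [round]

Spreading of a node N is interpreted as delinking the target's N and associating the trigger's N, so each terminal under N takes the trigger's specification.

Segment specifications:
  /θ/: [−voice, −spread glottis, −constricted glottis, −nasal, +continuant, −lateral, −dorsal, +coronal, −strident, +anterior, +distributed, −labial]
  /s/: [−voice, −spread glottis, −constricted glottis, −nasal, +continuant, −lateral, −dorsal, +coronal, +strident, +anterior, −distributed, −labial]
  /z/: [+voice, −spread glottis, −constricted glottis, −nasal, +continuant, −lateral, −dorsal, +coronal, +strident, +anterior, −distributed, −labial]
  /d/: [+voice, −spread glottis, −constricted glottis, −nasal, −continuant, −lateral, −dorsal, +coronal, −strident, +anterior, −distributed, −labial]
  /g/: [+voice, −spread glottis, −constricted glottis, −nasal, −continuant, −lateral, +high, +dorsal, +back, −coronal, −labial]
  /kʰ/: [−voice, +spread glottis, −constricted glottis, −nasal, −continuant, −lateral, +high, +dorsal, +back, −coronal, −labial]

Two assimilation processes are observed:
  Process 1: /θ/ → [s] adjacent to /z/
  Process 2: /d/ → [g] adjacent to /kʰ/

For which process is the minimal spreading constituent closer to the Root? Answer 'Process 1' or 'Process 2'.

Process 1: the features that change are [distributed], [strident]; the minimal node is Coronal (depth 4).
Process 2 alters [coronal], [anterior], [distributed], [strident], [dorsal], [high], [back]; the lowest common ancestor is Tongue (depth 3 from Root).
Tongue (depth 3) sits above Coronal (depth 4), making Process 2 the one with the higher spreading node.

Process 2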